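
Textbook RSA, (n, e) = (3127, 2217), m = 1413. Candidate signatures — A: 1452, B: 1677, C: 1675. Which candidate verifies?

Candidate A: 1452^2217 mod 3127 = 1714
Candidate B: 1677^2217 mod 3127 = 2200
Candidate C: 1675^2217 mod 3127 = 1413
  → matches m = 1413

C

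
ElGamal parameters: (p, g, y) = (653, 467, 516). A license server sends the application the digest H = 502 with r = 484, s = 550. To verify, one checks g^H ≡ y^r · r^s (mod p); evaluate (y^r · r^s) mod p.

516^2 = 266256 ≡ 485
516^4 ≡ 485^2 = 235225 ≡ 145
516^8 ≡ 145^2 = 21025 ≡ 129
516^16 ≡ 129^2 = 16641 ≡ 316
516^32 ≡ 316^2 = 99856 ≡ 600
516^64 ≡ 600^2 = 360000 ≡ 197
516^128 ≡ 197^2 = 38809 ≡ 282
516^256 ≡ 282^2 = 79524 ≡ 511
484 = 256 + 128 + 64 + 32 + 4, so 516^484 ≡ 511·282·197·600·145 ≡ 19 (mod 653)
484^2 = 234256 ≡ 482
484^4 ≡ 482^2 = 232324 ≡ 509
484^8 ≡ 509^2 = 259081 ≡ 493
484^16 ≡ 493^2 = 243049 ≡ 133
484^32 ≡ 133^2 = 17689 ≡ 58
484^64 ≡ 58^2 = 3364 ≡ 99
484^128 ≡ 99^2 = 9801 ≡ 6
484^256 ≡ 6^2 = 36
484^512 ≡ 36^2 = 1296 ≡ 643
550 = 512 + 32 + 4 + 2, so 484^550 ≡ 643·58·509·482 ≡ 496 (mod 653)
y^r · r^s ≡ 19·496 = 9424 ≡ 282 (mod 653)

282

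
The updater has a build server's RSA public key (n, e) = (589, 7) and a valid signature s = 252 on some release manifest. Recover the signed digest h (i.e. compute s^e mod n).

s^2 ≡ 252^2 = 63504 ≡ 481
s^4 ≡ 481^2 = 231361 ≡ 473
7 = 4 + 2 + 1, so s^7 ≡ 473·481·252 ≡ 16 (mod 589)

16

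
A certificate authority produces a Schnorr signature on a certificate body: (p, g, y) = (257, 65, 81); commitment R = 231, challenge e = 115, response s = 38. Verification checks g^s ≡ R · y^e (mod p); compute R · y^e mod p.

81^2 = 6561 ≡ 136
81^4 ≡ 136^2 = 18496 ≡ 249
81^8 ≡ 249^2 = 62001 ≡ 64
81^16 ≡ 64^2 = 4096 ≡ 241
81^32 ≡ 241^2 = 58081 ≡ 256
81^64 ≡ 256^2 = 65536 ≡ 1
115 = 64 + 32 + 16 + 2 + 1, so 81^115 ≡ 1·256·241·136·81 ≡ 211 (mod 257)
R · y^e ≡ 231·211 = 48741 ≡ 168 (mod 257)

168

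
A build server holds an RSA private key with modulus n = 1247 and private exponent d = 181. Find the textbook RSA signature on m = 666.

1159

m^181 mod 1247 = 1159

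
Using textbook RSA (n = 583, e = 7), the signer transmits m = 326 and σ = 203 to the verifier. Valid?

Squares mod 583: σ^1≡203, σ^2≡399, σ^4≡42
7 = 4 + 2 + 1, so σ^7 ≡ 42·399·203 ≡ 69 (mod 583)
The recovered value 69 does not match the digest 326.

no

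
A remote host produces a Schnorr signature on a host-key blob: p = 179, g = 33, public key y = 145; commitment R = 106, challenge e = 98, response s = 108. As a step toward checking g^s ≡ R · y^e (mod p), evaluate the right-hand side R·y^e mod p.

145^2 = 21025 ≡ 82
145^4 ≡ 82^2 = 6724 ≡ 101
145^8 ≡ 101^2 = 10201 ≡ 177
145^16 ≡ 177^2 = 31329 ≡ 4
145^32 ≡ 4^2 = 16
145^64 ≡ 16^2 = 256 ≡ 77
98 = 64 + 32 + 2, so 145^98 ≡ 77·16·82 ≡ 68 (mod 179)
R · y^e ≡ 106·68 = 7208 ≡ 48 (mod 179)

48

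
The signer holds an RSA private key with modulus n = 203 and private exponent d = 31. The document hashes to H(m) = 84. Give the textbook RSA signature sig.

147

(H(m))^31 mod 203 = 147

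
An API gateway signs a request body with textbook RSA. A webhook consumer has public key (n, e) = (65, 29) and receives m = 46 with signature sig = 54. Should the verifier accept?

sig^29 mod 65 = 19
sig^29 mod 65 = 19, but m = 46.

reject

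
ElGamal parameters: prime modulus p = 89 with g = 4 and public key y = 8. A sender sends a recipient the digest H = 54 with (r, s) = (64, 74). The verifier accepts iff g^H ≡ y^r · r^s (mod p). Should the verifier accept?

Left side g^H mod p:
Squares mod 89: 4^1≡4, 4^2≡16, 4^4≡78, 4^8≡32, 4^16≡45, 4^32≡67
54 = 32 + 16 + 4 + 2, so 4^54 ≡ 67·45·78·16 ≡ 67 (mod 89)
Right side y^r · r^s mod p:
Squares mod 89: 8^1≡8, 8^2≡64, 8^4≡2, 8^8≡4, 8^16≡16, 8^32≡78, 8^64≡32
8^64 ≡ 32 (mod 89)
Squares mod 89: 64^1≡64, 64^2≡2, 64^4≡4, 64^8≡16, 64^16≡78, 64^32≡32, 64^64≡45
74 = 64 + 8 + 2, so 64^74 ≡ 45·16·2 ≡ 16 (mod 89)
32·16 = 512 ≡ 67 (mod 89)
67 ≡ 67 (mod 89), so the signature is genuine.

accept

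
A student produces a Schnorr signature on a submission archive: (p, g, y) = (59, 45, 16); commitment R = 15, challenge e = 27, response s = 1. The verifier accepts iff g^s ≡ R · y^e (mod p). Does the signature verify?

verifies

g^s mod p:
45^1 mod 59 = 45
R · y^e mod p:
16^2 = 256 ≡ 20
16^4 ≡ 20^2 = 400 ≡ 46
16^8 ≡ 46^2 = 2116 ≡ 51
16^16 ≡ 51^2 = 2601 ≡ 5
27 = 16 + 8 + 2 + 1, so 16^27 ≡ 5·51·20·16 ≡ 3 (mod 59)
15·3 = 45 ≡ 45 (mod 59)
45 ≡ 45 (mod 59); signature holds.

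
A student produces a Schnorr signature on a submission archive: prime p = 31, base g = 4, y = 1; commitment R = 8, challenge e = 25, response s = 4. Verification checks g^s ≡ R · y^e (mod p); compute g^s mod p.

4^2 = 16
4^4 ≡ 16^2 = 256 ≡ 8

8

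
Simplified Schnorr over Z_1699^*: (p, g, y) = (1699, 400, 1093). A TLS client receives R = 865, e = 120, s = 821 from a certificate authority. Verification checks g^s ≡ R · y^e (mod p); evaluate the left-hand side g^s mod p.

400^821 mod 1699 = 899

899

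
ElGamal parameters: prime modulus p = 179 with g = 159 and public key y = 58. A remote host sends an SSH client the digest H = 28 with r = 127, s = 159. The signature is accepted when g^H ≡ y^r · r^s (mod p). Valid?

Left side g^H mod p:
159^2 = 25281 ≡ 42
159^4 ≡ 42^2 = 1764 ≡ 153
159^8 ≡ 153^2 = 23409 ≡ 139
159^16 ≡ 139^2 = 19321 ≡ 168
28 = 16 + 8 + 4, so 159^28 ≡ 168·139·153 ≡ 16 (mod 179)
Right side y^r · r^s mod p:
58^2 = 3364 ≡ 142
58^4 ≡ 142^2 = 20164 ≡ 116
58^8 ≡ 116^2 = 13456 ≡ 31
58^16 ≡ 31^2 = 961 ≡ 66
58^32 ≡ 66^2 = 4356 ≡ 60
58^64 ≡ 60^2 = 3600 ≡ 20
127 = 64 + 32 + 16 + 8 + 4 + 2 + 1, so 58^127 ≡ 20·60·66·31·116·142·58 ≡ 118 (mod 179)
127^2 = 16129 ≡ 19
127^4 ≡ 19^2 = 361 ≡ 3
127^8 ≡ 3^2 = 9
127^16 ≡ 9^2 = 81
127^32 ≡ 81^2 = 6561 ≡ 117
127^64 ≡ 117^2 = 13689 ≡ 85
127^128 ≡ 85^2 = 7225 ≡ 65
159 = 128 + 16 + 8 + 4 + 2 + 1, so 127^159 ≡ 65·81·9·3·19·127 ≡ 167 (mod 179)
118·167 = 19706 ≡ 16 (mod 179)
16 ≡ 16 (mod 179), so the signature is genuine.

yes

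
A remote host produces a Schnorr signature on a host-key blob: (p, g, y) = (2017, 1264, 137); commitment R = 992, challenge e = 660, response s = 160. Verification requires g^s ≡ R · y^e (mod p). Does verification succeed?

passes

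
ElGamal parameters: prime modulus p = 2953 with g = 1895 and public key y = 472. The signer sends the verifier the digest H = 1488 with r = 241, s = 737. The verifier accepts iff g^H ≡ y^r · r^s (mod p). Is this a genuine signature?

genuine

Left side g^H mod p:
Squares mod 2953: 1895^1≡1895, 1895^2≡177, 1895^4≡1799, 1895^8≡2866, 1895^16≡1663, 1895^32≡1561, 1895^64≡496, 1895^128≡917, 1895^256≡2237, 1895^512≡1787, 1895^1024≡1176
1488 = 1024 + 256 + 128 + 64 + 16, so 1895^1488 ≡ 1176·2237·917·496·1663 ≡ 2949 (mod 2953)
Right side y^r · r^s mod p:
Squares mod 2953: 472^1≡472, 472^2≡1309, 472^4≡741, 472^8≡2776, 472^16≡1799, 472^32≡2866, 472^64≡1663, 472^128≡1561
241 = 128 + 64 + 32 + 16 + 1, so 472^241 ≡ 1561·1663·2866·1799·472 ≡ 964 (mod 2953)
Squares mod 2953: 241^1≡241, 241^2≡1974, 241^4≡1669, 241^8≡882, 241^16≡1285, 241^32≡498, 241^64≡2905, 241^128≡2304, 241^256≡1875, 241^512≡1555
737 = 512 + 128 + 64 + 32 + 1, so 241^737 ≡ 1555·2304·2905·498·241 ≡ 1985 (mod 2953)
964·1985 = 1913540 ≡ 2949 (mod 2953)
2949 ≡ 2949 (mod 2953), so the signature is genuine.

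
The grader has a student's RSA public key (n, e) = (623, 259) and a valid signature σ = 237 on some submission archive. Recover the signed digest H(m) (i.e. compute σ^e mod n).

202

σ^2 ≡ 237^2 = 56169 ≡ 99
σ^4 ≡ 99^2 = 9801 ≡ 456
σ^8 ≡ 456^2 = 207936 ≡ 477
σ^16 ≡ 477^2 = 227529 ≡ 134
σ^32 ≡ 134^2 = 17956 ≡ 512
σ^64 ≡ 512^2 = 262144 ≡ 484
σ^128 ≡ 484^2 = 234256 ≡ 8
σ^256 ≡ 8^2 = 64
259 = 256 + 2 + 1, so σ^259 ≡ 64·99·237 ≡ 202 (mod 623)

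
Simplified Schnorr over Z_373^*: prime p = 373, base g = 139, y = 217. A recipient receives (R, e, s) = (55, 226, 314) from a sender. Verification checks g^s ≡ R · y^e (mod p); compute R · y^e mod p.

343

Squares mod 373: 217^1≡217, 217^2≡91, 217^4≡75, 217^8≡30, 217^16≡154, 217^32≡217, 217^64≡91, 217^128≡75
226 = 128 + 64 + 32 + 2, so 217^226 ≡ 75·91·217·91 ≡ 169 (mod 373)
R · y^e ≡ 55·169 = 9295 ≡ 343 (mod 373)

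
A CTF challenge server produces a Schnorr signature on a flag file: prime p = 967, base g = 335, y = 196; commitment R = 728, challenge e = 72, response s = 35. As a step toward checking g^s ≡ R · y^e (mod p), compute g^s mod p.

335^2 = 112225 ≡ 53
335^4 ≡ 53^2 = 2809 ≡ 875
335^8 ≡ 875^2 = 765625 ≡ 728
335^16 ≡ 728^2 = 529984 ≡ 68
335^32 ≡ 68^2 = 4624 ≡ 756
35 = 32 + 2 + 1, so 335^35 ≡ 756·53·335 ≡ 820 (mod 967)

820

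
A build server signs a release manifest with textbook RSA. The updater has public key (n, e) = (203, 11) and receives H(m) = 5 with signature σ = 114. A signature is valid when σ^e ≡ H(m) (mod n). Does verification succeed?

σ^2 ≡ 114^2 = 12996 ≡ 4
σ^4 ≡ 4^2 = 16
σ^8 ≡ 16^2 = 256 ≡ 53
11 = 8 + 2 + 1, so σ^11 ≡ 53·4·114 ≡ 11 (mod 203)
The recovered value 11 does not match the digest 5.

fails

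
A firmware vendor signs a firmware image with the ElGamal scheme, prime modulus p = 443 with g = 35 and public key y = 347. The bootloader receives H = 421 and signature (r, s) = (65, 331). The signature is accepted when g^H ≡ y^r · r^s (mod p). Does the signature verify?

Left side g^H mod p:
35^2 = 1225 ≡ 339
35^4 ≡ 339^2 = 114921 ≡ 184
35^8 ≡ 184^2 = 33856 ≡ 188
35^16 ≡ 188^2 = 35344 ≡ 347
35^32 ≡ 347^2 = 120409 ≡ 356
35^64 ≡ 356^2 = 126736 ≡ 38
35^128 ≡ 38^2 = 1444 ≡ 115
35^256 ≡ 115^2 = 13225 ≡ 378
421 = 256 + 128 + 32 + 4 + 1, so 35^421 ≡ 378·115·356·184·35 ≡ 238 (mod 443)
Right side y^r · r^s mod p:
347^2 = 120409 ≡ 356
347^4 ≡ 356^2 = 126736 ≡ 38
347^8 ≡ 38^2 = 1444 ≡ 115
347^16 ≡ 115^2 = 13225 ≡ 378
347^32 ≡ 378^2 = 142884 ≡ 238
347^64 ≡ 238^2 = 56644 ≡ 383
65 = 64 + 1, so 347^65 ≡ 383·347 ≡ 1 (mod 443)
65^2 = 4225 ≡ 238
65^4 ≡ 238^2 = 56644 ≡ 383
65^8 ≡ 383^2 = 146689 ≡ 56
65^16 ≡ 56^2 = 3136 ≡ 35
65^32 ≡ 35^2 = 1225 ≡ 339
65^64 ≡ 339^2 = 114921 ≡ 184
65^128 ≡ 184^2 = 33856 ≡ 188
65^256 ≡ 188^2 = 35344 ≡ 347
331 = 256 + 64 + 8 + 2 + 1, so 65^331 ≡ 347·184·56·238·65 ≡ 104 (mod 443)
1·104 = 104 ≡ 104 (mod 443)
238 ≠ 104, so verification fails.

does not verify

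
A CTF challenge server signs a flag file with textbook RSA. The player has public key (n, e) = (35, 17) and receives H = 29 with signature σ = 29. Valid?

yes

σ^2 ≡ 29^2 = 841 ≡ 1
σ^4 ≡ 1^2 = 1
σ^8 ≡ 1^2 = 1
σ^16 ≡ 1^2 = 1
17 = 16 + 1, so σ^17 ≡ 1·29 ≡ 29 (mod 35)
σ^17 mod 35 = 29 matches H.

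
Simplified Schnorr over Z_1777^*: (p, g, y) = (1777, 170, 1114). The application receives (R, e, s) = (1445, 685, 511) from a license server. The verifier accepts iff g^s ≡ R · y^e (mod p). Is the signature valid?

g^s mod p:
170^511 mod 1777 = 664
R · y^e mod p:
1114^685 mod 1777 = 97
1445·97 = 140165 ≡ 1559 (mod 1777)
664 ≠ 1559; the check fails.

invalid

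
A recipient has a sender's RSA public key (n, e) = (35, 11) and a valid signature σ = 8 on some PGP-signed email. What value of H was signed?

22

σ^2 ≡ 8^2 = 64 ≡ 29
σ^4 ≡ 29^2 = 841 ≡ 1
σ^8 ≡ 1^2 = 1
11 = 8 + 2 + 1, so σ^11 ≡ 1·29·8 ≡ 22 (mod 35)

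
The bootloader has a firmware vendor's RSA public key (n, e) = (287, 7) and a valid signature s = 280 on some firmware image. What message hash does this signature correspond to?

147

s^2 ≡ 280^2 = 78400 ≡ 49
s^4 ≡ 49^2 = 2401 ≡ 105
7 = 4 + 2 + 1, so s^7 ≡ 105·49·280 ≡ 147 (mod 287)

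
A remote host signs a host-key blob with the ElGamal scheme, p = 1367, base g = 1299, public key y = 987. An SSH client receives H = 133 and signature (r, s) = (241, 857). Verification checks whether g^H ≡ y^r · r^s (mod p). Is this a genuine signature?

genuine

Left side g^H mod p:
1299^133 mod 1367 = 717
Right side y^r · r^s mod p:
987^241 mod 1367 = 370
241^857 mod 1367 = 848
370·848 = 313760 ≡ 717 (mod 1367)
717 ≡ 717 (mod 1367), so the signature is genuine.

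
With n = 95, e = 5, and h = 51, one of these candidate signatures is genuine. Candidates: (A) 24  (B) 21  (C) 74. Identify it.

B

Candidate A: Squares mod 95: 24^1≡24, 24^2≡6, 24^4≡36; 5 = 4 + 1, so 24^5 ≡ 36·24 ≡ 9 (mod 95)
Candidate B: Squares mod 95: 21^1≡21, 21^2≡61, 21^4≡16; 5 = 4 + 1, so 21^5 ≡ 16·21 ≡ 51 (mod 95)
  → matches h = 51
Candidate C: Squares mod 95: 74^1≡74, 74^2≡61, 74^4≡16; 5 = 4 + 1, so 74^5 ≡ 16·74 ≡ 44 (mod 95)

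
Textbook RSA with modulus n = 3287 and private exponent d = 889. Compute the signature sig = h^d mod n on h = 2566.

381

h^2 ≡ 2566^2 = 6584356 ≡ 495
h^4 ≡ 495^2 = 245025 ≡ 1787
h^8 ≡ 1787^2 = 3193369 ≡ 1692
h^16 ≡ 1692^2 = 2862864 ≡ 3174
h^32 ≡ 3174^2 = 10074276 ≡ 2908
h^64 ≡ 2908^2 = 8456464 ≡ 2300
h^128 ≡ 2300^2 = 5290000 ≡ 1217
h^256 ≡ 1217^2 = 1481089 ≡ 1939
h^512 ≡ 1939^2 = 3759721 ≡ 2680
889 = 512 + 256 + 64 + 32 + 16 + 8 + 1, so h^889 ≡ 2680·1939·2300·2908·3174·1692·2566 ≡ 381 (mod 3287)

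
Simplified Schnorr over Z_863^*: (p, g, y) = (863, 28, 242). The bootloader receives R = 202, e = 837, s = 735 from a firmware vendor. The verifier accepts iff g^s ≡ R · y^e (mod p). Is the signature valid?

valid

g^s mod p:
28^2 = 784
28^4 ≡ 784^2 = 614656 ≡ 200
28^8 ≡ 200^2 = 40000 ≡ 302
28^16 ≡ 302^2 = 91204 ≡ 589
28^32 ≡ 589^2 = 346921 ≡ 858
28^64 ≡ 858^2 = 736164 ≡ 25
28^128 ≡ 25^2 = 625
28^256 ≡ 625^2 = 390625 ≡ 549
28^512 ≡ 549^2 = 301401 ≡ 214
735 = 512 + 128 + 64 + 16 + 8 + 4 + 2 + 1, so 28^735 ≡ 214·625·25·589·302·200·784·28 ≡ 406 (mod 863)
R · y^e mod p:
242^2 = 58564 ≡ 743
242^4 ≡ 743^2 = 552049 ≡ 592
242^8 ≡ 592^2 = 350464 ≡ 86
242^16 ≡ 86^2 = 7396 ≡ 492
242^32 ≡ 492^2 = 242064 ≡ 424
242^64 ≡ 424^2 = 179776 ≡ 272
242^128 ≡ 272^2 = 73984 ≡ 629
242^256 ≡ 629^2 = 395641 ≡ 387
242^512 ≡ 387^2 = 149769 ≡ 470
837 = 512 + 256 + 64 + 4 + 1, so 242^837 ≡ 470·387·272·592·242 ≡ 96 (mod 863)
202·96 = 19392 ≡ 406 (mod 863)
406 ≡ 406 (mod 863); signature holds.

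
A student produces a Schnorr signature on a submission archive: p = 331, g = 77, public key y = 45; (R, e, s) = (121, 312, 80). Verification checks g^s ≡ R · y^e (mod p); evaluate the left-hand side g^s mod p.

163

77^80 mod 331 = 163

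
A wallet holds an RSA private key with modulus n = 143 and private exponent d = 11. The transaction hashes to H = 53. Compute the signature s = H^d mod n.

H^11 mod 143 = 53

53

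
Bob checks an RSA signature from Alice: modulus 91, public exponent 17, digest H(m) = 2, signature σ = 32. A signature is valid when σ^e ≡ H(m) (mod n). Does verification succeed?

passes

σ^2 ≡ 32^2 = 1024 ≡ 23
σ^4 ≡ 23^2 = 529 ≡ 74
σ^8 ≡ 74^2 = 5476 ≡ 16
σ^16 ≡ 16^2 = 256 ≡ 74
17 = 16 + 1, so σ^17 ≡ 74·32 ≡ 2 (mod 91)
Since 2 equals the digest 2, verification succeeds.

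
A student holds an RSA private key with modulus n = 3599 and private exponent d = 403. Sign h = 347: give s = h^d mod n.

Squares mod 3599: h^1≡347, h^2≡1642, h^4≡513, h^8≡442, h^16≡1018, h^32≡3411, h^64≡2953, h^128≡3431, h^256≡3031
403 = 256 + 128 + 16 + 2 + 1, so h^403 ≡ 3031·3431·1018·1642·347 ≡ 2757 (mod 3599)

2757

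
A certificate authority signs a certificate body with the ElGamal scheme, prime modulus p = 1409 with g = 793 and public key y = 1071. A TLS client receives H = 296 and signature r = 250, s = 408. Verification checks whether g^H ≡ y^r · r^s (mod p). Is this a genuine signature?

Left side g^H mod p:
793^2 = 628849 ≡ 435
793^4 ≡ 435^2 = 189225 ≡ 419
793^8 ≡ 419^2 = 175561 ≡ 845
793^16 ≡ 845^2 = 714025 ≡ 1071
793^32 ≡ 1071^2 = 1147041 ≡ 115
793^64 ≡ 115^2 = 13225 ≡ 544
793^128 ≡ 544^2 = 295936 ≡ 46
793^256 ≡ 46^2 = 2116 ≡ 707
296 = 256 + 32 + 8, so 793^296 ≡ 707·115·845 ≡ 1294 (mod 1409)
Right side y^r · r^s mod p:
1071^2 = 1147041 ≡ 115
1071^4 ≡ 115^2 = 13225 ≡ 544
1071^8 ≡ 544^2 = 295936 ≡ 46
1071^16 ≡ 46^2 = 2116 ≡ 707
1071^32 ≡ 707^2 = 499849 ≡ 1063
1071^64 ≡ 1063^2 = 1129969 ≡ 1360
1071^128 ≡ 1360^2 = 1849600 ≡ 992
250 = 128 + 64 + 32 + 16 + 8 + 2, so 1071^250 ≡ 992·1360·1063·707·46·115 ≡ 46 (mod 1409)
250^2 = 62500 ≡ 504
250^4 ≡ 504^2 = 254016 ≡ 396
250^8 ≡ 396^2 = 156816 ≡ 417
250^16 ≡ 417^2 = 173889 ≡ 582
250^32 ≡ 582^2 = 338724 ≡ 564
250^64 ≡ 564^2 = 318096 ≡ 1071
250^128 ≡ 1071^2 = 1147041 ≡ 115
250^256 ≡ 115^2 = 13225 ≡ 544
408 = 256 + 128 + 16 + 8, so 250^408 ≡ 544·115·582·417 ≡ 702 (mod 1409)
46·702 = 32292 ≡ 1294 (mod 1409)
1294 ≡ 1294 (mod 1409), so the signature is genuine.

genuine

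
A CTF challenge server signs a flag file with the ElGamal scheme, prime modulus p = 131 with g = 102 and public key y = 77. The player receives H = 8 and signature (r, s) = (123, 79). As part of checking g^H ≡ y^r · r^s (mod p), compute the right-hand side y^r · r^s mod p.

13

77^2 = 5929 ≡ 34
77^4 ≡ 34^2 = 1156 ≡ 108
77^8 ≡ 108^2 = 11664 ≡ 5
77^16 ≡ 5^2 = 25
77^32 ≡ 25^2 = 625 ≡ 101
77^64 ≡ 101^2 = 10201 ≡ 114
123 = 64 + 32 + 16 + 8 + 2 + 1, so 77^123 ≡ 114·101·25·5·34·77 ≡ 94 (mod 131)
123^2 = 15129 ≡ 64
123^4 ≡ 64^2 = 4096 ≡ 35
123^8 ≡ 35^2 = 1225 ≡ 46
123^16 ≡ 46^2 = 2116 ≡ 20
123^32 ≡ 20^2 = 400 ≡ 7
123^64 ≡ 7^2 = 49
79 = 64 + 8 + 4 + 2 + 1, so 123^79 ≡ 49·46·35·64·123 ≡ 74 (mod 131)
y^r · r^s ≡ 94·74 = 6956 ≡ 13 (mod 131)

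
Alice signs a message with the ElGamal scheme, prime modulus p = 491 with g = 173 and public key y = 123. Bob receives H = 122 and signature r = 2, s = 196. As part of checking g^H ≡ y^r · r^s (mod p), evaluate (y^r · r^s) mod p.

388

123^2 = 15129 ≡ 399
2^2 = 4
2^4 ≡ 4^2 = 16
2^8 ≡ 16^2 = 256
2^16 ≡ 256^2 = 65536 ≡ 233
2^32 ≡ 233^2 = 54289 ≡ 279
2^64 ≡ 279^2 = 77841 ≡ 263
2^128 ≡ 263^2 = 69169 ≡ 429
196 = 128 + 64 + 4, so 2^196 ≡ 429·263·16 ≡ 316 (mod 491)
y^r · r^s ≡ 399·316 = 126084 ≡ 388 (mod 491)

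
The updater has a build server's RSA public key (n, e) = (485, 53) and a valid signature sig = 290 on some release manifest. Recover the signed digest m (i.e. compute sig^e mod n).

sig^2 ≡ 290^2 = 84100 ≡ 195
sig^4 ≡ 195^2 = 38025 ≡ 195
sig^8 ≡ 195^2 = 38025 ≡ 195
sig^16 ≡ 195^2 = 38025 ≡ 195
sig^32 ≡ 195^2 = 38025 ≡ 195
53 = 32 + 16 + 4 + 1, so sig^53 ≡ 195·195·195·290 ≡ 290 (mod 485)

290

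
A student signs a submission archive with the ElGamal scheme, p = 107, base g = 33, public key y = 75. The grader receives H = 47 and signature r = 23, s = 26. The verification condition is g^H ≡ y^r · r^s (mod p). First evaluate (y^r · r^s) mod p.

39

75^2 = 5625 ≡ 61
75^4 ≡ 61^2 = 3721 ≡ 83
75^8 ≡ 83^2 = 6889 ≡ 41
75^16 ≡ 41^2 = 1681 ≡ 76
23 = 16 + 4 + 2 + 1, so 75^23 ≡ 76·83·61·75 ≡ 23 (mod 107)
23^2 = 529 ≡ 101
23^4 ≡ 101^2 = 10201 ≡ 36
23^8 ≡ 36^2 = 1296 ≡ 12
23^16 ≡ 12^2 = 144 ≡ 37
26 = 16 + 8 + 2, so 23^26 ≡ 37·12·101 ≡ 11 (mod 107)
y^r · r^s ≡ 23·11 = 253 ≡ 39 (mod 107)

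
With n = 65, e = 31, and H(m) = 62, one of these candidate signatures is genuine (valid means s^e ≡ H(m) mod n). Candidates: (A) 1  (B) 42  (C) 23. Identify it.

C

Candidate A: Squares mod 65: 1^1≡1, 1^2≡1, 1^4≡1, 1^8≡1, 1^16≡1; 31 = 16 + 8 + 4 + 2 + 1, so 1^31 ≡ 1·1·1·1·1 ≡ 1 (mod 65)
Candidate B: Squares mod 65: 42^1≡42, 42^2≡9, 42^4≡16, 42^8≡61, 42^16≡16; 31 = 16 + 8 + 4 + 2 + 1, so 42^31 ≡ 16·61·16·9·42 ≡ 3 (mod 65)
Candidate C: Squares mod 65: 23^1≡23, 23^2≡9, 23^4≡16, 23^8≡61, 23^16≡16; 31 = 16 + 8 + 4 + 2 + 1, so 23^31 ≡ 16·61·16·9·23 ≡ 62 (mod 65)
  → matches H(m) = 62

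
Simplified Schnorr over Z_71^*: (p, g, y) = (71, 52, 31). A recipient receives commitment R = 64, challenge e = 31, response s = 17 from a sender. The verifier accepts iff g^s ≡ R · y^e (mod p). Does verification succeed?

g^s mod p:
52^2 = 2704 ≡ 6
52^4 ≡ 6^2 = 36
52^8 ≡ 36^2 = 1296 ≡ 18
52^16 ≡ 18^2 = 324 ≡ 40
17 = 16 + 1, so 52^17 ≡ 40·52 ≡ 21 (mod 71)
R · y^e mod p:
31^2 = 961 ≡ 38
31^4 ≡ 38^2 = 1444 ≡ 24
31^8 ≡ 24^2 = 576 ≡ 8
31^16 ≡ 8^2 = 64
31 = 16 + 8 + 4 + 2 + 1, so 31^31 ≡ 64·8·24·38·31 ≡ 68 (mod 71)
64·68 = 4352 ≡ 21 (mod 71)
21 ≡ 21 (mod 71); signature holds.

passes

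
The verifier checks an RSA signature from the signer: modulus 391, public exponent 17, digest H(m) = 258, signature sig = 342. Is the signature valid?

invalid

sig^2 ≡ 342^2 = 116964 ≡ 55
sig^4 ≡ 55^2 = 3025 ≡ 288
sig^8 ≡ 288^2 = 82944 ≡ 52
sig^16 ≡ 52^2 = 2704 ≡ 358
17 = 16 + 1, so sig^17 ≡ 358·342 ≡ 53 (mod 391)
sig^17 mod 391 = 53, but H(m) = 258.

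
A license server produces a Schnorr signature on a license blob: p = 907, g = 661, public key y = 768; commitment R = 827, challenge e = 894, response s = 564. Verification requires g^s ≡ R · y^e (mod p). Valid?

no

g^s mod p:
661^2 = 436921 ≡ 654
661^4 ≡ 654^2 = 427716 ≡ 519
661^8 ≡ 519^2 = 269361 ≡ 889
661^16 ≡ 889^2 = 790321 ≡ 324
661^32 ≡ 324^2 = 104976 ≡ 671
661^64 ≡ 671^2 = 450241 ≡ 369
661^128 ≡ 369^2 = 136161 ≡ 111
661^256 ≡ 111^2 = 12321 ≡ 530
661^512 ≡ 530^2 = 280900 ≡ 637
564 = 512 + 32 + 16 + 4, so 661^564 ≡ 637·671·324·519 ≡ 493 (mod 907)
R · y^e mod p:
768^2 = 589824 ≡ 274
768^4 ≡ 274^2 = 75076 ≡ 702
768^8 ≡ 702^2 = 492804 ≡ 303
768^16 ≡ 303^2 = 91809 ≡ 202
768^32 ≡ 202^2 = 40804 ≡ 896
768^64 ≡ 896^2 = 802816 ≡ 121
768^128 ≡ 121^2 = 14641 ≡ 129
768^256 ≡ 129^2 = 16641 ≡ 315
768^512 ≡ 315^2 = 99225 ≡ 362
894 = 512 + 256 + 64 + 32 + 16 + 8 + 4 + 2, so 768^894 ≡ 362·315·121·896·202·303·702·274 ≡ 219 (mod 907)
827·219 = 181113 ≡ 620 (mod 907)
493 ≠ 620; the check fails.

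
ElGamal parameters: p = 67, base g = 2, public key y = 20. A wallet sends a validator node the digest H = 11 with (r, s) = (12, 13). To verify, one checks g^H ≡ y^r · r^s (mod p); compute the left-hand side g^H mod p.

38

Squares mod 67: 2^1≡2, 2^2≡4, 2^4≡16, 2^8≡55
11 = 8 + 2 + 1, so 2^11 ≡ 55·4·2 ≡ 38 (mod 67)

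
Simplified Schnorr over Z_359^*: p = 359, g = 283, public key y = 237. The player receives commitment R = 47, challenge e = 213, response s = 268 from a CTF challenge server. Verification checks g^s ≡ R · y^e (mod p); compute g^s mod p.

283^2 = 80089 ≡ 32
283^4 ≡ 32^2 = 1024 ≡ 306
283^8 ≡ 306^2 = 93636 ≡ 296
283^16 ≡ 296^2 = 87616 ≡ 20
283^32 ≡ 20^2 = 400 ≡ 41
283^64 ≡ 41^2 = 1681 ≡ 245
283^128 ≡ 245^2 = 60025 ≡ 72
283^256 ≡ 72^2 = 5184 ≡ 158
268 = 256 + 8 + 4, so 283^268 ≡ 158·296·306 ≡ 191 (mod 359)

191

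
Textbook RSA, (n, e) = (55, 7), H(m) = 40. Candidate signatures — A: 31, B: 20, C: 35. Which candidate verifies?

C

Candidate A: Squares mod 55: 31^1≡31, 31^2≡26, 31^4≡16; 7 = 4 + 2 + 1, so 31^7 ≡ 16·26·31 ≡ 26 (mod 55)
Candidate B: Squares mod 55: 20^1≡20, 20^2≡15, 20^4≡5; 7 = 4 + 2 + 1, so 20^7 ≡ 5·15·20 ≡ 15 (mod 55)
Candidate C: Squares mod 55: 35^1≡35, 35^2≡15, 35^4≡5; 7 = 4 + 2 + 1, so 35^7 ≡ 5·15·35 ≡ 40 (mod 55)
  → matches H(m) = 40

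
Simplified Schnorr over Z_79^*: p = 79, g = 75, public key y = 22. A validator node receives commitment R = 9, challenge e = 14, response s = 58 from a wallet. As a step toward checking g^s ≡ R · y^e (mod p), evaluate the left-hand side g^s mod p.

Squares mod 79: 75^1≡75, 75^2≡16, 75^4≡19, 75^8≡45, 75^16≡50, 75^32≡51
58 = 32 + 16 + 8 + 2, so 75^58 ≡ 51·50·45·16 ≡ 40 (mod 79)

40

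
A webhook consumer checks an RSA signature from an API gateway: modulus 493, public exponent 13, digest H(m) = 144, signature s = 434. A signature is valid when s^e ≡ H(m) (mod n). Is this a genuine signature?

s^2 ≡ 434^2 = 188356 ≡ 30
s^4 ≡ 30^2 = 900 ≡ 407
s^8 ≡ 407^2 = 165649 ≡ 1
13 = 8 + 4 + 1, so s^13 ≡ 1·407·434 ≡ 144 (mod 493)
s^13 mod 493 = 144 matches H(m).

genuine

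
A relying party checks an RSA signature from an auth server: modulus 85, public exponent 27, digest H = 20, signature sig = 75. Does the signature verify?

sig^2 ≡ 75^2 = 5625 ≡ 15
sig^4 ≡ 15^2 = 225 ≡ 55
sig^8 ≡ 55^2 = 3025 ≡ 50
sig^16 ≡ 50^2 = 2500 ≡ 35
27 = 16 + 8 + 2 + 1, so sig^27 ≡ 35·50·15·75 ≡ 65 (mod 85)
65 ≠ 20, so verification fails.

does not verify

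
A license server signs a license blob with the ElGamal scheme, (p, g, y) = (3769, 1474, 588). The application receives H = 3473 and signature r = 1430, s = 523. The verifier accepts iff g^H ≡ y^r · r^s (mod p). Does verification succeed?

passes

Left side g^H mod p:
Squares mod 3769: 1474^1≡1474, 1474^2≡1732, 1474^4≡3469, 1474^8≡3313, 1474^16≡641, 1474^32≡60, 1474^64≡3600, 1474^128≡2178, 1474^256≡2282, 1474^512≡2535, 1474^1024≡80, 1474^2048≡2631
3473 = 2048 + 1024 + 256 + 128 + 16 + 1, so 1474^3473 ≡ 2631·80·2282·2178·641·1474 ≡ 2770 (mod 3769)
Right side y^r · r^s mod p:
Squares mod 3769: 588^1≡588, 588^2≡2765, 588^4≡1693, 588^8≡1809, 588^16≡989, 588^32≡1950, 588^64≡3348, 588^128≡98, 588^256≡2066, 588^512≡1848, 588^1024≡390
1430 = 1024 + 256 + 128 + 16 + 4 + 2, so 588^1430 ≡ 390·2066·98·989·1693·2765 ≡ 3655 (mod 3769)
Squares mod 3769: 1430^1≡1430, 1430^2≡2102, 1430^4≡1136, 1430^8≡1498, 1430^16≡1449, 1430^32≡268, 1430^64≡213, 1430^128≡141, 1430^256≡1036, 1430^512≡2900
523 = 512 + 8 + 2 + 1, so 1430^523 ≡ 2900·1498·2102·1430 ≡ 2290 (mod 3769)
3655·2290 = 8369950 ≡ 2770 (mod 3769)
2770 ≡ 2770 (mod 3769), so the signature is genuine.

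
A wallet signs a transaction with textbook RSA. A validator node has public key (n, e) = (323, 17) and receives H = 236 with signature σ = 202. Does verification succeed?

passes

σ^2 ≡ 202^2 = 40804 ≡ 106
σ^4 ≡ 106^2 = 11236 ≡ 254
σ^8 ≡ 254^2 = 64516 ≡ 239
σ^16 ≡ 239^2 = 57121 ≡ 273
17 = 16 + 1, so σ^17 ≡ 273·202 ≡ 236 (mod 323)
Since 236 equals the digest 236, verification succeeds.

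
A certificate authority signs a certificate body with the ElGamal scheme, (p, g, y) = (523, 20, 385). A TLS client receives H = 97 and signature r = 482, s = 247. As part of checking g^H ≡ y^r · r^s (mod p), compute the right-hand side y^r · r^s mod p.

315

385^2 = 148225 ≡ 216
385^4 ≡ 216^2 = 46656 ≡ 109
385^8 ≡ 109^2 = 11881 ≡ 375
385^16 ≡ 375^2 = 140625 ≡ 461
385^32 ≡ 461^2 = 212521 ≡ 183
385^64 ≡ 183^2 = 33489 ≡ 17
385^128 ≡ 17^2 = 289
385^256 ≡ 289^2 = 83521 ≡ 364
482 = 256 + 128 + 64 + 32 + 2, so 385^482 ≡ 364·289·17·183·216 ≡ 509 (mod 523)
482^2 = 232324 ≡ 112
482^4 ≡ 112^2 = 12544 ≡ 515
482^8 ≡ 515^2 = 265225 ≡ 64
482^16 ≡ 64^2 = 4096 ≡ 435
482^32 ≡ 435^2 = 189225 ≡ 422
482^64 ≡ 422^2 = 178084 ≡ 264
482^128 ≡ 264^2 = 69696 ≡ 137
247 = 128 + 64 + 32 + 16 + 4 + 2 + 1, so 482^247 ≡ 137·264·422·435·515·112·482 ≡ 239 (mod 523)
y^r · r^s ≡ 509·239 = 121651 ≡ 315 (mod 523)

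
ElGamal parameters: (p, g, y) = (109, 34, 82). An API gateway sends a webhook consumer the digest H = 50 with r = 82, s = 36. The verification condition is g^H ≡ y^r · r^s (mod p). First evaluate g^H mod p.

27

34^50 mod 109 = 27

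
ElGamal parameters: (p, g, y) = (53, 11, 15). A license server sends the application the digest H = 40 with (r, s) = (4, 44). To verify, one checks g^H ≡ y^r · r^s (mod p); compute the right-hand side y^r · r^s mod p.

42

Squares mod 53: 15^1≡15, 15^2≡13, 15^4≡10
15^4 ≡ 10 (mod 53)
Squares mod 53: 4^1≡4, 4^2≡16, 4^4≡44, 4^8≡28, 4^16≡42, 4^32≡15
44 = 32 + 8 + 4, so 4^44 ≡ 15·28·44 ≡ 36 (mod 53)
y^r · r^s ≡ 10·36 = 360 ≡ 42 (mod 53)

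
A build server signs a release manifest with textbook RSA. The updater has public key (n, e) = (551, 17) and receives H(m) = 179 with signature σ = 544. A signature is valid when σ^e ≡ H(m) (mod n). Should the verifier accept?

σ^2 ≡ 544^2 = 295936 ≡ 49
σ^4 ≡ 49^2 = 2401 ≡ 197
σ^8 ≡ 197^2 = 38809 ≡ 239
σ^16 ≡ 239^2 = 57121 ≡ 368
17 = 16 + 1, so σ^17 ≡ 368·544 ≡ 179 (mod 551)
σ^17 mod 551 = 179 matches H(m).

accept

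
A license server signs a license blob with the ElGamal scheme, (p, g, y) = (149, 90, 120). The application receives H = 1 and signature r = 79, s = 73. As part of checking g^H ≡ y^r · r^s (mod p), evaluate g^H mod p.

90

90^1 mod 149 = 90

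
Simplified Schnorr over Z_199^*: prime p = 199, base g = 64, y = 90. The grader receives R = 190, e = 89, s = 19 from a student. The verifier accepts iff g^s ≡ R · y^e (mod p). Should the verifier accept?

reject

g^s mod p:
64^2 = 4096 ≡ 116
64^4 ≡ 116^2 = 13456 ≡ 123
64^8 ≡ 123^2 = 15129 ≡ 5
64^16 ≡ 5^2 = 25
19 = 16 + 2 + 1, so 64^19 ≡ 25·116·64 ≡ 132 (mod 199)
R · y^e mod p:
90^2 = 8100 ≡ 140
90^4 ≡ 140^2 = 19600 ≡ 98
90^8 ≡ 98^2 = 9604 ≡ 52
90^16 ≡ 52^2 = 2704 ≡ 117
90^32 ≡ 117^2 = 13689 ≡ 157
90^64 ≡ 157^2 = 24649 ≡ 172
89 = 64 + 16 + 8 + 1, so 90^89 ≡ 172·117·52·90 ≡ 187 (mod 199)
190·187 = 35530 ≡ 108 (mod 199)
132 ≠ 108; the check fails.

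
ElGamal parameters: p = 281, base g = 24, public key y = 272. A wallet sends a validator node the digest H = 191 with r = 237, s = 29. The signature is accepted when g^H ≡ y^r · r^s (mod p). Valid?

yes

Left side g^H mod p:
Squares mod 281: 24^1≡24, 24^2≡14, 24^4≡196, 24^8≡200, 24^16≡98, 24^32≡50, 24^64≡252, 24^128≡279
191 = 128 + 32 + 16 + 8 + 4 + 2 + 1, so 24^191 ≡ 279·50·98·200·196·14·24 ≡ 260 (mod 281)
Right side y^r · r^s mod p:
Squares mod 281: 272^1≡272, 272^2≡81, 272^4≡98, 272^8≡50, 272^16≡252, 272^32≡279, 272^64≡4, 272^128≡16
237 = 128 + 64 + 32 + 8 + 4 + 1, so 272^237 ≡ 16·4·279·50·98·272 ≡ 72 (mod 281)
Squares mod 281: 237^1≡237, 237^2≡250, 237^4≡118, 237^8≡155, 237^16≡140
29 = 16 + 8 + 4 + 1, so 237^29 ≡ 140·155·118·237 ≡ 269 (mod 281)
72·269 = 19368 ≡ 260 (mod 281)
260 ≡ 260 (mod 281), so the signature is genuine.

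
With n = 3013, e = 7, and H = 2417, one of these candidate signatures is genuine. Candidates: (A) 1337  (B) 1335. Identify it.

Candidate A: 1337^2 = 1787569 ≡ 860; 1337^4 ≡ 860^2 = 739600 ≡ 1415; 7 = 4 + 2 + 1, so 1337^7 ≡ 1415·860·1337 ≡ 2417 (mod 3013)
  → matches H = 2417
Candidate B: 1335^2 = 1782225 ≡ 1542; 1335^4 ≡ 1542^2 = 2377764 ≡ 507; 7 = 4 + 2 + 1, so 1335^7 ≡ 507·1542·1335 ≡ 829 (mod 3013)

A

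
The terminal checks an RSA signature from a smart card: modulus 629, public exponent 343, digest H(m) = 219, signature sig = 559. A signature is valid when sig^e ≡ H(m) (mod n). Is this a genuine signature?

forged

sig^343 mod 629 = 263
The recovered value 263 does not match the digest 219.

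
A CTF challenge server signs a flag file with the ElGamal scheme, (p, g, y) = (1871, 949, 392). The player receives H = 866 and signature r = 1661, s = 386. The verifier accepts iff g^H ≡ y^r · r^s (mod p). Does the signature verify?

Left side g^H mod p:
Squares mod 1871: 949^1≡949, 949^2≡650, 949^4≡1525, 949^8≡1843, 949^16≡784, 949^32≡968, 949^64≡1524, 949^128≡665, 949^256≡669, 949^512≡392
866 = 512 + 256 + 64 + 32 + 2, so 949^866 ≡ 392·669·1524·968·650 ≡ 781 (mod 1871)
Right side y^r · r^s mod p:
Squares mod 1871: 392^1≡392, 392^2≡242, 392^4≡563, 392^8≡770, 392^16≡1664, 392^32≡1687, 392^64≡178, 392^128≡1748, 392^256≡161, 392^512≡1598, 392^1024≡1560
1661 = 1024 + 512 + 64 + 32 + 16 + 8 + 4 + 1, so 392^1661 ≡ 1560·1598·178·1687·1664·770·563·392 ≡ 677 (mod 1871)
Squares mod 1871: 1661^1≡1661, 1661^2≡1067, 1661^4≡921, 1661^8≡678, 1661^16≡1289, 1661^32≡73, 1661^64≡1587, 1661^128≡203, 1661^256≡47
386 = 256 + 128 + 2, so 1661^386 ≡ 47·203·1067 ≡ 136 (mod 1871)
677·136 = 92072 ≡ 393 (mod 1871)
781 ≠ 393, so verification fails.

does not verify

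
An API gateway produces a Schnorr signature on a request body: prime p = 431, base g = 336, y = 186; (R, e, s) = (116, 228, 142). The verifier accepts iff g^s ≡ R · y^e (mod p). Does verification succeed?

fails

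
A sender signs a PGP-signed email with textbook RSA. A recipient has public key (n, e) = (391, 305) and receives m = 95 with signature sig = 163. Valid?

Squares mod 391: sig^1≡163, sig^2≡372, sig^4≡361, sig^8≡118, sig^16≡239, sig^32≡35, sig^64≡52, sig^128≡358, sig^256≡307
305 = 256 + 32 + 16 + 1, so sig^305 ≡ 307·35·239·163 ≡ 95 (mod 391)
Since 95 equals the digest 95, verification succeeds.

yes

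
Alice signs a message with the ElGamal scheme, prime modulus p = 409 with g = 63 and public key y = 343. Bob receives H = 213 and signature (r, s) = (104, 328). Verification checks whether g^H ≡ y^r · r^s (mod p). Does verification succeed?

Left side g^H mod p:
Squares mod 409: 63^1≡63, 63^2≡288, 63^4≡326, 63^8≡345, 63^16≡6, 63^32≡36, 63^64≡69, 63^128≡262
213 = 128 + 64 + 16 + 4 + 1, so 63^213 ≡ 262·69·6·326·63 ≡ 351 (mod 409)
Right side y^r · r^s mod p:
Squares mod 409: 343^1≡343, 343^2≡266, 343^4≡408, 343^8≡1, 343^16≡1, 343^32≡1, 343^64≡1
104 = 64 + 32 + 8, so 343^104 ≡ 1·1·1 ≡ 1 (mod 409)
Squares mod 409: 104^1≡104, 104^2≡182, 104^4≡404, 104^8≡25, 104^16≡216, 104^32≡30, 104^64≡82, 104^128≡180, 104^256≡89
328 = 256 + 64 + 8, so 104^328 ≡ 89·82·25 ≡ 36 (mod 409)
1·36 = 36 ≡ 36 (mod 409)
351 ≠ 36, so verification fails.

fails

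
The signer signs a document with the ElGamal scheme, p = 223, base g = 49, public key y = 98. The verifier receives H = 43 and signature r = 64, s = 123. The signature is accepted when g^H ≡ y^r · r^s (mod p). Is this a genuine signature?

genuine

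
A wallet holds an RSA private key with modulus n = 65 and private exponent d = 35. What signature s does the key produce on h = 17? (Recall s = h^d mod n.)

h^2 ≡ 17^2 = 289 ≡ 29
h^4 ≡ 29^2 = 841 ≡ 61
h^8 ≡ 61^2 = 3721 ≡ 16
h^16 ≡ 16^2 = 256 ≡ 61
h^32 ≡ 61^2 = 3721 ≡ 16
35 = 32 + 2 + 1, so h^35 ≡ 16·29·17 ≡ 23 (mod 65)

23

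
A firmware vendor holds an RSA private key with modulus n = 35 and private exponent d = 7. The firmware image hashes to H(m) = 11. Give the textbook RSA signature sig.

11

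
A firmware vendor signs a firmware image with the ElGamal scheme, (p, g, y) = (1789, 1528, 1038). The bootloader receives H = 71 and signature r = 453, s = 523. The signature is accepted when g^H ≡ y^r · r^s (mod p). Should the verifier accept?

Left side g^H mod p:
1528^71 mod 1789 = 642
Right side y^r · r^s mod p:
1038^453 mod 1789 = 1700
453^523 mod 1789 = 1782
1700·1782 = 3029400 ≡ 623 (mod 1789)
642 ≠ 623, so verification fails.

reject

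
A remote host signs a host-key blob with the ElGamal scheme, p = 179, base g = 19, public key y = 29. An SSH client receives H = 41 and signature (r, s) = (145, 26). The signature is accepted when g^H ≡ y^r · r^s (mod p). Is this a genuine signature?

Left side g^H mod p:
19^2 = 361 ≡ 3
19^4 ≡ 3^2 = 9
19^8 ≡ 9^2 = 81
19^16 ≡ 81^2 = 6561 ≡ 117
19^32 ≡ 117^2 = 13689 ≡ 85
41 = 32 + 8 + 1, so 19^41 ≡ 85·81·19 ≡ 145 (mod 179)
Right side y^r · r^s mod p:
29^2 = 841 ≡ 125
29^4 ≡ 125^2 = 15625 ≡ 52
29^8 ≡ 52^2 = 2704 ≡ 19
29^16 ≡ 19^2 = 361 ≡ 3
29^32 ≡ 3^2 = 9
29^64 ≡ 9^2 = 81
29^128 ≡ 81^2 = 6561 ≡ 117
145 = 128 + 16 + 1, so 29^145 ≡ 117·3·29 ≡ 155 (mod 179)
145^2 = 21025 ≡ 82
145^4 ≡ 82^2 = 6724 ≡ 101
145^8 ≡ 101^2 = 10201 ≡ 177
145^16 ≡ 177^2 = 31329 ≡ 4
26 = 16 + 8 + 2, so 145^26 ≡ 4·177·82 ≡ 60 (mod 179)
155·60 = 9300 ≡ 171 (mod 179)
145 ≠ 171, so verification fails.

forged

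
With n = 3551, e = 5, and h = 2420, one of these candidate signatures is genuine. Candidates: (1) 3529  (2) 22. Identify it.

Candidate 1: Squares mod 3551: 3529^1≡3529, 3529^2≡484, 3529^4≡3441; 5 = 4 + 1, so 3529^5 ≡ 3441·3529 ≡ 2420 (mod 3551)
  → matches h = 2420
Candidate 2: Squares mod 3551: 22^1≡22, 22^2≡484, 22^4≡3441; 5 = 4 + 1, so 22^5 ≡ 3441·22 ≡ 1131 (mod 3551)

1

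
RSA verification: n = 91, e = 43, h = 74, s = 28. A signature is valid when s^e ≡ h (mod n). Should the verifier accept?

reject

s^2 ≡ 28^2 = 784 ≡ 56
s^4 ≡ 56^2 = 3136 ≡ 42
s^8 ≡ 42^2 = 1764 ≡ 35
s^16 ≡ 35^2 = 1225 ≡ 42
s^32 ≡ 42^2 = 1764 ≡ 35
43 = 32 + 8 + 2 + 1, so s^43 ≡ 35·35·56·28 ≡ 63 (mod 91)
63 ≠ 74, so verification fails.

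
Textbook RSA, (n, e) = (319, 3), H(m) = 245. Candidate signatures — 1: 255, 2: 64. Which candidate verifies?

Candidate 1: 255^2 = 65025 ≡ 268; 3 = 2 + 1, so 255^3 ≡ 268·255 ≡ 74 (mod 319)
Candidate 2: 64^2 = 4096 ≡ 268; 3 = 2 + 1, so 64^3 ≡ 268·64 ≡ 245 (mod 319)
  → matches H(m) = 245

2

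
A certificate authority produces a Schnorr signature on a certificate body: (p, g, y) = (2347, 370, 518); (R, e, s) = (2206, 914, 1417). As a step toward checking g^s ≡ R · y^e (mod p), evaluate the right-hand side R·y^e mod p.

518^2 = 268324 ≡ 766
518^4 ≡ 766^2 = 586756 ≡ 6
518^8 ≡ 6^2 = 36
518^16 ≡ 36^2 = 1296
518^32 ≡ 1296^2 = 1679616 ≡ 1511
518^64 ≡ 1511^2 = 2283121 ≡ 1837
518^128 ≡ 1837^2 = 3374569 ≡ 1930
518^256 ≡ 1930^2 = 3724900 ≡ 211
518^512 ≡ 211^2 = 44521 ≡ 2275
914 = 512 + 256 + 128 + 16 + 2, so 518^914 ≡ 2275·211·1930·1296·766 ≡ 475 (mod 2347)
R · y^e ≡ 2206·475 = 1047850 ≡ 1088 (mod 2347)

1088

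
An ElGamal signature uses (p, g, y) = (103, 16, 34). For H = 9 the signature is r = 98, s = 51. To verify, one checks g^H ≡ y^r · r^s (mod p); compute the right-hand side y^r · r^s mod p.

81

34^2 = 1156 ≡ 23
34^4 ≡ 23^2 = 529 ≡ 14
34^8 ≡ 14^2 = 196 ≡ 93
34^16 ≡ 93^2 = 8649 ≡ 100
34^32 ≡ 100^2 = 10000 ≡ 9
34^64 ≡ 9^2 = 81
98 = 64 + 32 + 2, so 34^98 ≡ 81·9·23 ≡ 81 (mod 103)
98^2 = 9604 ≡ 25
98^4 ≡ 25^2 = 625 ≡ 7
98^8 ≡ 7^2 = 49
98^16 ≡ 49^2 = 2401 ≡ 32
98^32 ≡ 32^2 = 1024 ≡ 97
51 = 32 + 16 + 2 + 1, so 98^51 ≡ 97·32·25·98 ≡ 1 (mod 103)
y^r · r^s ≡ 81·1 = 81 ≡ 81 (mod 103)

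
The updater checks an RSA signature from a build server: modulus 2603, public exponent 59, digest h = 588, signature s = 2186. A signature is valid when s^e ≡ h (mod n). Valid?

s^2 ≡ 2186^2 = 4778596 ≡ 2091
s^4 ≡ 2091^2 = 4372281 ≡ 1844
s^8 ≡ 1844^2 = 3400336 ≡ 818
s^16 ≡ 818^2 = 669124 ≡ 153
s^32 ≡ 153^2 = 23409 ≡ 2585
59 = 32 + 16 + 8 + 2 + 1, so s^59 ≡ 2585·153·818·2091·2186 ≡ 2015 (mod 2603)
s^59 mod 2603 = 2015, but h = 588.

no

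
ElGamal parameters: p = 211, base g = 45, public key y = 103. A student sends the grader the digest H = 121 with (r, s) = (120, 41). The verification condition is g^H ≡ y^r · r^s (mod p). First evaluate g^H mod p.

45^2 = 2025 ≡ 126
45^4 ≡ 126^2 = 15876 ≡ 51
45^8 ≡ 51^2 = 2601 ≡ 69
45^16 ≡ 69^2 = 4761 ≡ 119
45^32 ≡ 119^2 = 14161 ≡ 24
45^64 ≡ 24^2 = 576 ≡ 154
121 = 64 + 32 + 16 + 8 + 1, so 45^121 ≡ 154·24·119·69·45 ≡ 119 (mod 211)

119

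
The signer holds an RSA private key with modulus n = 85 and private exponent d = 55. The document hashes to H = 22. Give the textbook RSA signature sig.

H^2 ≡ 22^2 = 484 ≡ 59
H^4 ≡ 59^2 = 3481 ≡ 81
H^8 ≡ 81^2 = 6561 ≡ 16
H^16 ≡ 16^2 = 256 ≡ 1
H^32 ≡ 1^2 = 1
55 = 32 + 16 + 4 + 2 + 1, so H^55 ≡ 1·1·81·59·22 ≡ 78 (mod 85)

78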